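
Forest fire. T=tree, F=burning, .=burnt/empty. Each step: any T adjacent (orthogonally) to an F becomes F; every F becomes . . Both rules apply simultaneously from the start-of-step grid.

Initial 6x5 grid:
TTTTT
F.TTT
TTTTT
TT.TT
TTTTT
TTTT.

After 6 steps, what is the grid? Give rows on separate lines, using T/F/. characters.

Step 1: 2 trees catch fire, 1 burn out
  FTTTT
  ..TTT
  FTTTT
  TT.TT
  TTTTT
  TTTT.
Step 2: 3 trees catch fire, 2 burn out
  .FTTT
  ..TTT
  .FTTT
  FT.TT
  TTTTT
  TTTT.
Step 3: 4 trees catch fire, 3 burn out
  ..FTT
  ..TTT
  ..FTT
  .F.TT
  FTTTT
  TTTT.
Step 4: 5 trees catch fire, 4 burn out
  ...FT
  ..FTT
  ...FT
  ...TT
  .FTTT
  FTTT.
Step 5: 6 trees catch fire, 5 burn out
  ....F
  ...FT
  ....F
  ...FT
  ..FTT
  .FTT.
Step 6: 4 trees catch fire, 6 burn out
  .....
  ....F
  .....
  ....F
  ...FT
  ..FT.

.....
....F
.....
....F
...FT
..FT.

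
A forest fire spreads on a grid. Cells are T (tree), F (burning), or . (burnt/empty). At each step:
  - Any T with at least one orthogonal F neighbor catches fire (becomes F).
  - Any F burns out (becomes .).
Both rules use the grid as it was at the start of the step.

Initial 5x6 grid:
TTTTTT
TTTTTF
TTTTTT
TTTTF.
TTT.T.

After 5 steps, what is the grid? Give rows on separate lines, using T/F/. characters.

Step 1: 6 trees catch fire, 2 burn out
  TTTTTF
  TTTTF.
  TTTTFF
  TTTF..
  TTT.F.
Step 2: 4 trees catch fire, 6 burn out
  TTTTF.
  TTTF..
  TTTF..
  TTF...
  TTT...
Step 3: 5 trees catch fire, 4 burn out
  TTTF..
  TTF...
  TTF...
  TF....
  TTF...
Step 4: 5 trees catch fire, 5 burn out
  TTF...
  TF....
  TF....
  F.....
  TF....
Step 5: 4 trees catch fire, 5 burn out
  TF....
  F.....
  F.....
  ......
  F.....

TF....
F.....
F.....
......
F.....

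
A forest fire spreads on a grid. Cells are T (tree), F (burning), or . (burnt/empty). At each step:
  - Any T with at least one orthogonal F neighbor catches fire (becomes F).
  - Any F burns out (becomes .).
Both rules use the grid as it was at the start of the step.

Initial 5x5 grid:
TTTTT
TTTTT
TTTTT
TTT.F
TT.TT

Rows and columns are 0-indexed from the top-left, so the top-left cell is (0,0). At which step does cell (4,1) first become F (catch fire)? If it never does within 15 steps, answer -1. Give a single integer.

Step 1: cell (4,1)='T' (+2 fires, +1 burnt)
Step 2: cell (4,1)='T' (+3 fires, +2 burnt)
Step 3: cell (4,1)='T' (+3 fires, +3 burnt)
Step 4: cell (4,1)='T' (+4 fires, +3 burnt)
Step 5: cell (4,1)='T' (+4 fires, +4 burnt)
Step 6: cell (4,1)='F' (+4 fires, +4 burnt)
  -> target ignites at step 6
Step 7: cell (4,1)='.' (+2 fires, +4 burnt)
Step 8: cell (4,1)='.' (+0 fires, +2 burnt)
  fire out at step 8

6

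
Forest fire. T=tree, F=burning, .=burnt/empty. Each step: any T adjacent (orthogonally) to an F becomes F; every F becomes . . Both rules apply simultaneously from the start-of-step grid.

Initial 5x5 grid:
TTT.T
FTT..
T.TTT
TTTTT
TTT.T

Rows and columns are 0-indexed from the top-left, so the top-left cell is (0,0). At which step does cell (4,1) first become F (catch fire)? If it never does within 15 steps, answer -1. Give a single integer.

Step 1: cell (4,1)='T' (+3 fires, +1 burnt)
Step 2: cell (4,1)='T' (+3 fires, +3 burnt)
Step 3: cell (4,1)='T' (+4 fires, +3 burnt)
Step 4: cell (4,1)='F' (+3 fires, +4 burnt)
  -> target ignites at step 4
Step 5: cell (4,1)='.' (+3 fires, +3 burnt)
Step 6: cell (4,1)='.' (+1 fires, +3 burnt)
Step 7: cell (4,1)='.' (+1 fires, +1 burnt)
Step 8: cell (4,1)='.' (+0 fires, +1 burnt)
  fire out at step 8

4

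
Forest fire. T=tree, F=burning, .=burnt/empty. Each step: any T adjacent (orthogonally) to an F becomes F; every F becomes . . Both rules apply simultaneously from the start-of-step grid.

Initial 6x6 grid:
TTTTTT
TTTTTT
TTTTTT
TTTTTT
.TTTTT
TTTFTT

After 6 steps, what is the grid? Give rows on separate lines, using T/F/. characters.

Step 1: 3 trees catch fire, 1 burn out
  TTTTTT
  TTTTTT
  TTTTTT
  TTTTTT
  .TTFTT
  TTF.FT
Step 2: 5 trees catch fire, 3 burn out
  TTTTTT
  TTTTTT
  TTTTTT
  TTTFTT
  .TF.FT
  TF...F
Step 3: 6 trees catch fire, 5 burn out
  TTTTTT
  TTTTTT
  TTTFTT
  TTF.FT
  .F...F
  F.....
Step 4: 5 trees catch fire, 6 burn out
  TTTTTT
  TTTFTT
  TTF.FT
  TF...F
  ......
  ......
Step 5: 6 trees catch fire, 5 burn out
  TTTFTT
  TTF.FT
  TF...F
  F.....
  ......
  ......
Step 6: 5 trees catch fire, 6 burn out
  TTF.FT
  TF...F
  F.....
  ......
  ......
  ......

TTF.FT
TF...F
F.....
......
......
......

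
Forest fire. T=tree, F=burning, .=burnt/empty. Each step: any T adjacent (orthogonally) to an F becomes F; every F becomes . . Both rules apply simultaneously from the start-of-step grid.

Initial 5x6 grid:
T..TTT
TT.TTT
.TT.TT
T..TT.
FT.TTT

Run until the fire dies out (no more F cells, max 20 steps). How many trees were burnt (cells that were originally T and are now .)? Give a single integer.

Step 1: +2 fires, +1 burnt (F count now 2)
Step 2: +0 fires, +2 burnt (F count now 0)
Fire out after step 2
Initially T: 20, now '.': 12
Total burnt (originally-T cells now '.'): 2

Answer: 2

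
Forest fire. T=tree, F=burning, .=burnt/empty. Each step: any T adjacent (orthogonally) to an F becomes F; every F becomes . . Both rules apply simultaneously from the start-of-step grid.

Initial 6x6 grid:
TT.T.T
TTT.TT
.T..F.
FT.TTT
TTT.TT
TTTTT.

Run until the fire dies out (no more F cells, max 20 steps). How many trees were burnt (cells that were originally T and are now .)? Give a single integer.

Answer: 23

Derivation:
Step 1: +4 fires, +2 burnt (F count now 4)
Step 2: +7 fires, +4 burnt (F count now 7)
Step 3: +6 fires, +7 burnt (F count now 6)
Step 4: +5 fires, +6 burnt (F count now 5)
Step 5: +1 fires, +5 burnt (F count now 1)
Step 6: +0 fires, +1 burnt (F count now 0)
Fire out after step 6
Initially T: 24, now '.': 35
Total burnt (originally-T cells now '.'): 23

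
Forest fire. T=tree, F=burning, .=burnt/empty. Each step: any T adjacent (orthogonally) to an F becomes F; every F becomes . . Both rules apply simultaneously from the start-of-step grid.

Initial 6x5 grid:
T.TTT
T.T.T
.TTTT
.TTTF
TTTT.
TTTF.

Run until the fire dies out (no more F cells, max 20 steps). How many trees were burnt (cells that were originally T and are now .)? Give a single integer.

Answer: 19

Derivation:
Step 1: +4 fires, +2 burnt (F count now 4)
Step 2: +5 fires, +4 burnt (F count now 5)
Step 3: +5 fires, +5 burnt (F count now 5)
Step 4: +4 fires, +5 burnt (F count now 4)
Step 5: +1 fires, +4 burnt (F count now 1)
Step 6: +0 fires, +1 burnt (F count now 0)
Fire out after step 6
Initially T: 21, now '.': 28
Total burnt (originally-T cells now '.'): 19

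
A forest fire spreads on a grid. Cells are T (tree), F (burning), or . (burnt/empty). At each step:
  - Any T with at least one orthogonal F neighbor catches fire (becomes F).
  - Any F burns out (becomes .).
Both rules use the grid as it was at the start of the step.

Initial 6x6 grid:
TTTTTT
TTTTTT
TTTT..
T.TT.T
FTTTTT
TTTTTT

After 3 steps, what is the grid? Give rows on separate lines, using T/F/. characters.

Step 1: 3 trees catch fire, 1 burn out
  TTTTTT
  TTTTTT
  TTTT..
  F.TT.T
  .FTTTT
  FTTTTT
Step 2: 3 trees catch fire, 3 burn out
  TTTTTT
  TTTTTT
  FTTT..
  ..TT.T
  ..FTTT
  .FTTTT
Step 3: 5 trees catch fire, 3 burn out
  TTTTTT
  FTTTTT
  .FTT..
  ..FT.T
  ...FTT
  ..FTTT

TTTTTT
FTTTTT
.FTT..
..FT.T
...FTT
..FTTT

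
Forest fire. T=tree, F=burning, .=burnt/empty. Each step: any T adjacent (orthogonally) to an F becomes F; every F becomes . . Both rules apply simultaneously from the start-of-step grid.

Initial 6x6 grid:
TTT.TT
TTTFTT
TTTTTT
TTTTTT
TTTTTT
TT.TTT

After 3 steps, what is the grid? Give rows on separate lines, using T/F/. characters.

Step 1: 3 trees catch fire, 1 burn out
  TTT.TT
  TTF.FT
  TTTFTT
  TTTTTT
  TTTTTT
  TT.TTT
Step 2: 7 trees catch fire, 3 burn out
  TTF.FT
  TF...F
  TTF.FT
  TTTFTT
  TTTTTT
  TT.TTT
Step 3: 8 trees catch fire, 7 burn out
  TF...F
  F.....
  TF...F
  TTF.FT
  TTTFTT
  TT.TTT

TF...F
F.....
TF...F
TTF.FT
TTTFTT
TT.TTT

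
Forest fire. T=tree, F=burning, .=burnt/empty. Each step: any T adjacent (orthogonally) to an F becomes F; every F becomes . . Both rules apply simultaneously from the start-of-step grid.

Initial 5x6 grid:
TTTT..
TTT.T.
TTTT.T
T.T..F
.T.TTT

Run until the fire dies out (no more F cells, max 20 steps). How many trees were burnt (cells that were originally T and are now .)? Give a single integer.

Answer: 4

Derivation:
Step 1: +2 fires, +1 burnt (F count now 2)
Step 2: +1 fires, +2 burnt (F count now 1)
Step 3: +1 fires, +1 burnt (F count now 1)
Step 4: +0 fires, +1 burnt (F count now 0)
Fire out after step 4
Initially T: 19, now '.': 15
Total burnt (originally-T cells now '.'): 4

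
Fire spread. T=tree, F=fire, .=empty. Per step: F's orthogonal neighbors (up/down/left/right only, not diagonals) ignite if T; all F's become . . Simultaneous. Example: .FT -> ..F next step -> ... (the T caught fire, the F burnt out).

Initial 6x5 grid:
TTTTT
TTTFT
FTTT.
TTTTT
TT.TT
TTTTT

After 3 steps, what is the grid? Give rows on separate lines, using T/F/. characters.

Step 1: 7 trees catch fire, 2 burn out
  TTTFT
  FTF.F
  .FTF.
  FTTTT
  TT.TT
  TTTTT
Step 2: 8 trees catch fire, 7 burn out
  FTF.F
  .F...
  ..F..
  .FTFT
  FT.TT
  TTTTT
Step 3: 6 trees catch fire, 8 burn out
  .F...
  .....
  .....
  ..F.F
  .F.FT
  FTTTT

.F...
.....
.....
..F.F
.F.FT
FTTTT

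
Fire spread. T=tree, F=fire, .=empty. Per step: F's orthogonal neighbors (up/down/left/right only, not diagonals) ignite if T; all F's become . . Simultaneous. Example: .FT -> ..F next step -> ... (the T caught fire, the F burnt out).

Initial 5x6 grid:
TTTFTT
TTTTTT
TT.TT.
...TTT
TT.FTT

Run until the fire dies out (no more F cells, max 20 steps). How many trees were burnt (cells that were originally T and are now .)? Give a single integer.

Answer: 20

Derivation:
Step 1: +5 fires, +2 burnt (F count now 5)
Step 2: +7 fires, +5 burnt (F count now 7)
Step 3: +5 fires, +7 burnt (F count now 5)
Step 4: +2 fires, +5 burnt (F count now 2)
Step 5: +1 fires, +2 burnt (F count now 1)
Step 6: +0 fires, +1 burnt (F count now 0)
Fire out after step 6
Initially T: 22, now '.': 28
Total burnt (originally-T cells now '.'): 20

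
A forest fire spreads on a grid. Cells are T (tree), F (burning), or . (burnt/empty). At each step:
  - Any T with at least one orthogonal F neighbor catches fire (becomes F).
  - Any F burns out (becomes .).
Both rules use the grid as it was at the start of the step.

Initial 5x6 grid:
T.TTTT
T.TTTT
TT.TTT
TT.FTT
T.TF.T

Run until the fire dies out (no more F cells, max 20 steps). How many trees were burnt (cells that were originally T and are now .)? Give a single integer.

Answer: 15

Derivation:
Step 1: +3 fires, +2 burnt (F count now 3)
Step 2: +3 fires, +3 burnt (F count now 3)
Step 3: +5 fires, +3 burnt (F count now 5)
Step 4: +3 fires, +5 burnt (F count now 3)
Step 5: +1 fires, +3 burnt (F count now 1)
Step 6: +0 fires, +1 burnt (F count now 0)
Fire out after step 6
Initially T: 22, now '.': 23
Total burnt (originally-T cells now '.'): 15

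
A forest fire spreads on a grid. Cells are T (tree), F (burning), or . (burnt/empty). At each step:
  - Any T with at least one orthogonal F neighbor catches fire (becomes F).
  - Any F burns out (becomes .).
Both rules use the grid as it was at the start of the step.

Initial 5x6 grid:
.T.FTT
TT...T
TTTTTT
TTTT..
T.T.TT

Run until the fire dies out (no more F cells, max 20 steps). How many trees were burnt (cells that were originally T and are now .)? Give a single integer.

Answer: 18

Derivation:
Step 1: +1 fires, +1 burnt (F count now 1)
Step 2: +1 fires, +1 burnt (F count now 1)
Step 3: +1 fires, +1 burnt (F count now 1)
Step 4: +1 fires, +1 burnt (F count now 1)
Step 5: +1 fires, +1 burnt (F count now 1)
Step 6: +1 fires, +1 burnt (F count now 1)
Step 7: +2 fires, +1 burnt (F count now 2)
Step 8: +2 fires, +2 burnt (F count now 2)
Step 9: +4 fires, +2 burnt (F count now 4)
Step 10: +3 fires, +4 burnt (F count now 3)
Step 11: +1 fires, +3 burnt (F count now 1)
Step 12: +0 fires, +1 burnt (F count now 0)
Fire out after step 12
Initially T: 20, now '.': 28
Total burnt (originally-T cells now '.'): 18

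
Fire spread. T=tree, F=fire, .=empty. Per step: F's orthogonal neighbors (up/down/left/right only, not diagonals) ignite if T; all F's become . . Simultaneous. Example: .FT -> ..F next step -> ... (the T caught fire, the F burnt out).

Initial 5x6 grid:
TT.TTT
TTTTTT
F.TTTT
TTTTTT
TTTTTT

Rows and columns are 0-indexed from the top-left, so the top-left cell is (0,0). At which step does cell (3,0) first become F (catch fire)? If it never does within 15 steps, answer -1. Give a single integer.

Step 1: cell (3,0)='F' (+2 fires, +1 burnt)
  -> target ignites at step 1
Step 2: cell (3,0)='.' (+4 fires, +2 burnt)
Step 3: cell (3,0)='.' (+4 fires, +4 burnt)
Step 4: cell (3,0)='.' (+4 fires, +4 burnt)
Step 5: cell (3,0)='.' (+5 fires, +4 burnt)
Step 6: cell (3,0)='.' (+5 fires, +5 burnt)
Step 7: cell (3,0)='.' (+3 fires, +5 burnt)
Step 8: cell (3,0)='.' (+0 fires, +3 burnt)
  fire out at step 8

1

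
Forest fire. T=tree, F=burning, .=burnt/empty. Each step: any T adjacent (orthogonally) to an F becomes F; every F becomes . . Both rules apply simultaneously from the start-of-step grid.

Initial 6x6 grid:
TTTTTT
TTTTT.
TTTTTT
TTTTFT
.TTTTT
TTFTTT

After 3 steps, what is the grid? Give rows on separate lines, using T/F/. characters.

Step 1: 7 trees catch fire, 2 burn out
  TTTTTT
  TTTTT.
  TTTTFT
  TTTF.F
  .TFTFT
  TF.FTT
Step 2: 9 trees catch fire, 7 burn out
  TTTTTT
  TTTTF.
  TTTF.F
  TTF...
  .F.F.F
  F...FT
Step 3: 5 trees catch fire, 9 burn out
  TTTTFT
  TTTF..
  TTF...
  TF....
  ......
  .....F

TTTTFT
TTTF..
TTF...
TF....
......
.....F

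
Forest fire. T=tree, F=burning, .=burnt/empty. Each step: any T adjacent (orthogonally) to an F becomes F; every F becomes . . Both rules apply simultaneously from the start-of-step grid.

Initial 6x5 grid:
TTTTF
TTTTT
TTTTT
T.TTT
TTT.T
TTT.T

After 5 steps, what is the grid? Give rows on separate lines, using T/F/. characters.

Step 1: 2 trees catch fire, 1 burn out
  TTTF.
  TTTTF
  TTTTT
  T.TTT
  TTT.T
  TTT.T
Step 2: 3 trees catch fire, 2 burn out
  TTF..
  TTTF.
  TTTTF
  T.TTT
  TTT.T
  TTT.T
Step 3: 4 trees catch fire, 3 burn out
  TF...
  TTF..
  TTTF.
  T.TTF
  TTT.T
  TTT.T
Step 4: 5 trees catch fire, 4 burn out
  F....
  TF...
  TTF..
  T.TF.
  TTT.F
  TTT.T
Step 5: 4 trees catch fire, 5 burn out
  .....
  F....
  TF...
  T.F..
  TTT..
  TTT.F

.....
F....
TF...
T.F..
TTT..
TTT.F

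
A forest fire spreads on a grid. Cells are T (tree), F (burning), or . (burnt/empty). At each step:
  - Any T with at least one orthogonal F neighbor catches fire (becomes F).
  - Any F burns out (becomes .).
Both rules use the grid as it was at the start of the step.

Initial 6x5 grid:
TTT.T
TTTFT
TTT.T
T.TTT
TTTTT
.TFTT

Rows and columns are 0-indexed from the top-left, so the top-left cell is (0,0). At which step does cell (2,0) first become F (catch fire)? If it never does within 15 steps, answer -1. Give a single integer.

Step 1: cell (2,0)='T' (+5 fires, +2 burnt)
Step 2: cell (2,0)='T' (+9 fires, +5 burnt)
Step 3: cell (2,0)='T' (+7 fires, +9 burnt)
Step 4: cell (2,0)='F' (+3 fires, +7 burnt)
  -> target ignites at step 4
Step 5: cell (2,0)='.' (+0 fires, +3 burnt)
  fire out at step 5

4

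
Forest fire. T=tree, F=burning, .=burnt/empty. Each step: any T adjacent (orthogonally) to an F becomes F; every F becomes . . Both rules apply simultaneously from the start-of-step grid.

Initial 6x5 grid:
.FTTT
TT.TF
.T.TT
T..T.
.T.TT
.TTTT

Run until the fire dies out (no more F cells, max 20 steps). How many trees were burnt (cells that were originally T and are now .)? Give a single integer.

Step 1: +5 fires, +2 burnt (F count now 5)
Step 2: +4 fires, +5 burnt (F count now 4)
Step 3: +1 fires, +4 burnt (F count now 1)
Step 4: +1 fires, +1 burnt (F count now 1)
Step 5: +2 fires, +1 burnt (F count now 2)
Step 6: +2 fires, +2 burnt (F count now 2)
Step 7: +1 fires, +2 burnt (F count now 1)
Step 8: +1 fires, +1 burnt (F count now 1)
Step 9: +0 fires, +1 burnt (F count now 0)
Fire out after step 9
Initially T: 18, now '.': 29
Total burnt (originally-T cells now '.'): 17

Answer: 17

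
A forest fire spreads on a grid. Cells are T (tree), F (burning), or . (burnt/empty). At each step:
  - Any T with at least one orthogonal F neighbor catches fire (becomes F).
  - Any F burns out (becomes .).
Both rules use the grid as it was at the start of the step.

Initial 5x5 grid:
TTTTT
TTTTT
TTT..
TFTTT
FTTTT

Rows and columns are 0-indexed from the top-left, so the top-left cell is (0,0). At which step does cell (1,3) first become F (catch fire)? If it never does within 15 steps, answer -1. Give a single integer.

Step 1: cell (1,3)='T' (+4 fires, +2 burnt)
Step 2: cell (1,3)='T' (+5 fires, +4 burnt)
Step 3: cell (1,3)='T' (+5 fires, +5 burnt)
Step 4: cell (1,3)='F' (+4 fires, +5 burnt)
  -> target ignites at step 4
Step 5: cell (1,3)='.' (+2 fires, +4 burnt)
Step 6: cell (1,3)='.' (+1 fires, +2 burnt)
Step 7: cell (1,3)='.' (+0 fires, +1 burnt)
  fire out at step 7

4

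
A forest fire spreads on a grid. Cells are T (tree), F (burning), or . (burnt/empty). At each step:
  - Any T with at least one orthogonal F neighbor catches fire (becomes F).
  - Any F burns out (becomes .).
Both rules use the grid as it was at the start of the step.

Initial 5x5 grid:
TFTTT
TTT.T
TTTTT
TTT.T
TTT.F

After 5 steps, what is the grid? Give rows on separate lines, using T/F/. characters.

Step 1: 4 trees catch fire, 2 burn out
  F.FTT
  TFT.T
  TTTTT
  TTT.F
  TTT..
Step 2: 5 trees catch fire, 4 burn out
  ...FT
  F.F.T
  TFTTF
  TTT..
  TTT..
Step 3: 6 trees catch fire, 5 burn out
  ....F
  ....F
  F.FF.
  TFT..
  TTT..
Step 4: 3 trees catch fire, 6 burn out
  .....
  .....
  .....
  F.F..
  TFT..
Step 5: 2 trees catch fire, 3 burn out
  .....
  .....
  .....
  .....
  F.F..

.....
.....
.....
.....
F.F..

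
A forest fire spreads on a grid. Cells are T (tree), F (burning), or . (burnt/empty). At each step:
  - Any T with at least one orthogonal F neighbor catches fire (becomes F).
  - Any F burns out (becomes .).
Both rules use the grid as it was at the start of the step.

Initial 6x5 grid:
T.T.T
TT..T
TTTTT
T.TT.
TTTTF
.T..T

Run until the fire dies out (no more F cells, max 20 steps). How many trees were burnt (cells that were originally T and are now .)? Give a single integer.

Step 1: +2 fires, +1 burnt (F count now 2)
Step 2: +2 fires, +2 burnt (F count now 2)
Step 3: +3 fires, +2 burnt (F count now 3)
Step 4: +4 fires, +3 burnt (F count now 4)
Step 5: +3 fires, +4 burnt (F count now 3)
Step 6: +3 fires, +3 burnt (F count now 3)
Step 7: +1 fires, +3 burnt (F count now 1)
Step 8: +1 fires, +1 burnt (F count now 1)
Step 9: +0 fires, +1 burnt (F count now 0)
Fire out after step 9
Initially T: 20, now '.': 29
Total burnt (originally-T cells now '.'): 19

Answer: 19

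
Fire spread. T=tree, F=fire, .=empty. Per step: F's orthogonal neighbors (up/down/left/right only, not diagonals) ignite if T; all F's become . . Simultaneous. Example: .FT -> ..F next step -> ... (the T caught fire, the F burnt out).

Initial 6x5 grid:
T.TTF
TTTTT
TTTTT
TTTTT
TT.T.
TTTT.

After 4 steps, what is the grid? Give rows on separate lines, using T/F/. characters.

Step 1: 2 trees catch fire, 1 burn out
  T.TF.
  TTTTF
  TTTTT
  TTTTT
  TT.T.
  TTTT.
Step 2: 3 trees catch fire, 2 burn out
  T.F..
  TTTF.
  TTTTF
  TTTTT
  TT.T.
  TTTT.
Step 3: 3 trees catch fire, 3 burn out
  T....
  TTF..
  TTTF.
  TTTTF
  TT.T.
  TTTT.
Step 4: 3 trees catch fire, 3 burn out
  T....
  TF...
  TTF..
  TTTF.
  TT.T.
  TTTT.

T....
TF...
TTF..
TTTF.
TT.T.
TTTT.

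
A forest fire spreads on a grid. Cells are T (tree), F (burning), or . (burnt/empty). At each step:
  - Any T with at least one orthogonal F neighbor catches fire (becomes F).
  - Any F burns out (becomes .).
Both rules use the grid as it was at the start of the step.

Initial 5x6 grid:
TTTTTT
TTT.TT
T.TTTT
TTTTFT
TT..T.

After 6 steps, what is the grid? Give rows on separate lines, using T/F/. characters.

Step 1: 4 trees catch fire, 1 burn out
  TTTTTT
  TTT.TT
  T.TTFT
  TTTF.F
  TT..F.
Step 2: 4 trees catch fire, 4 burn out
  TTTTTT
  TTT.FT
  T.TF.F
  TTF...
  TT....
Step 3: 4 trees catch fire, 4 burn out
  TTTTFT
  TTT..F
  T.F...
  TF....
  TT....
Step 4: 5 trees catch fire, 4 burn out
  TTTF.F
  TTF...
  T.....
  F.....
  TF....
Step 5: 4 trees catch fire, 5 burn out
  TTF...
  TF....
  F.....
  ......
  F.....
Step 6: 2 trees catch fire, 4 burn out
  TF....
  F.....
  ......
  ......
  ......

TF....
F.....
......
......
......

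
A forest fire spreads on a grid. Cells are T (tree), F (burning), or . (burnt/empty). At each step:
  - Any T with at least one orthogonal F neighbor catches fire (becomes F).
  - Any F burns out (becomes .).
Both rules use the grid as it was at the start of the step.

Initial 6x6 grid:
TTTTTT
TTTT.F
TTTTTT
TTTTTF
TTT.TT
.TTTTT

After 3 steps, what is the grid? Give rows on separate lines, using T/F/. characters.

Step 1: 4 trees catch fire, 2 burn out
  TTTTTF
  TTTT..
  TTTTTF
  TTTTF.
  TTT.TF
  .TTTTT
Step 2: 5 trees catch fire, 4 burn out
  TTTTF.
  TTTT..
  TTTTF.
  TTTF..
  TTT.F.
  .TTTTF
Step 3: 4 trees catch fire, 5 burn out
  TTTF..
  TTTT..
  TTTF..
  TTF...
  TTT...
  .TTTF.

TTTF..
TTTT..
TTTF..
TTF...
TTT...
.TTTF.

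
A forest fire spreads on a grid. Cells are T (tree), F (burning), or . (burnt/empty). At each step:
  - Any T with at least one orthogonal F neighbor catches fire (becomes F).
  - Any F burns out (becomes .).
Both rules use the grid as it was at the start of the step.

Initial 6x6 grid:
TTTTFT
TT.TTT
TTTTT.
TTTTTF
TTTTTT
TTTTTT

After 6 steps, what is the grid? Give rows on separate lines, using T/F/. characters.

Step 1: 5 trees catch fire, 2 burn out
  TTTF.F
  TT.TFT
  TTTTT.
  TTTTF.
  TTTTTF
  TTTTTT
Step 2: 7 trees catch fire, 5 burn out
  TTF...
  TT.F.F
  TTTTF.
  TTTF..
  TTTTF.
  TTTTTF
Step 3: 5 trees catch fire, 7 burn out
  TF....
  TT....
  TTTF..
  TTF...
  TTTF..
  TTTTF.
Step 4: 6 trees catch fire, 5 burn out
  F.....
  TF....
  TTF...
  TF....
  TTF...
  TTTF..
Step 5: 5 trees catch fire, 6 burn out
  ......
  F.....
  TF....
  F.....
  TF....
  TTF...
Step 6: 3 trees catch fire, 5 burn out
  ......
  ......
  F.....
  ......
  F.....
  TF....

......
......
F.....
......
F.....
TF....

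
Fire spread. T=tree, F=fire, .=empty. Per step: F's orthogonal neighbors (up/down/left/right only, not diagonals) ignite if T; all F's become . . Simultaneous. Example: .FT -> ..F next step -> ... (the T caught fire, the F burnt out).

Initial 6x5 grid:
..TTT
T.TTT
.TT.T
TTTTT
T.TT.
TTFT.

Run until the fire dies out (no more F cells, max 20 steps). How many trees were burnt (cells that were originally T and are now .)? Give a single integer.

Step 1: +3 fires, +1 burnt (F count now 3)
Step 2: +3 fires, +3 burnt (F count now 3)
Step 3: +4 fires, +3 burnt (F count now 4)
Step 4: +4 fires, +4 burnt (F count now 4)
Step 5: +3 fires, +4 burnt (F count now 3)
Step 6: +2 fires, +3 burnt (F count now 2)
Step 7: +1 fires, +2 burnt (F count now 1)
Step 8: +0 fires, +1 burnt (F count now 0)
Fire out after step 8
Initially T: 21, now '.': 29
Total burnt (originally-T cells now '.'): 20

Answer: 20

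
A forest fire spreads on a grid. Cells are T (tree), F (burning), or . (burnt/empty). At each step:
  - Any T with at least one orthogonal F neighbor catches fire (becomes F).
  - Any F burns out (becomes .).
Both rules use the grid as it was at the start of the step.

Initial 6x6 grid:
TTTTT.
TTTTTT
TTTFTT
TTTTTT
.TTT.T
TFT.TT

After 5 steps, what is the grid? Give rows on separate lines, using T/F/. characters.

Step 1: 7 trees catch fire, 2 burn out
  TTTTT.
  TTTFTT
  TTF.FT
  TTTFTT
  .FTT.T
  F.F.TT
Step 2: 10 trees catch fire, 7 burn out
  TTTFT.
  TTF.FT
  TF...F
  TFF.FT
  ..FF.T
  ....TT
Step 3: 7 trees catch fire, 10 burn out
  TTF.F.
  TF...F
  F.....
  F....F
  .....T
  ....TT
Step 4: 3 trees catch fire, 7 burn out
  TF....
  F.....
  ......
  ......
  .....F
  ....TT
Step 5: 2 trees catch fire, 3 burn out
  F.....
  ......
  ......
  ......
  ......
  ....TF

F.....
......
......
......
......
....TF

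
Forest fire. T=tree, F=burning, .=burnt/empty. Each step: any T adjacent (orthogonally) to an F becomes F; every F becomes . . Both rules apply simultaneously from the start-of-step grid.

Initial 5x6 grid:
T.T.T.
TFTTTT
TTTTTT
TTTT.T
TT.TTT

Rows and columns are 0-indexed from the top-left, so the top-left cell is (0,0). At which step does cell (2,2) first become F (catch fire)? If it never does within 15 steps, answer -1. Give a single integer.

Step 1: cell (2,2)='T' (+3 fires, +1 burnt)
Step 2: cell (2,2)='F' (+6 fires, +3 burnt)
  -> target ignites at step 2
Step 3: cell (2,2)='.' (+5 fires, +6 burnt)
Step 4: cell (2,2)='.' (+5 fires, +5 burnt)
Step 5: cell (2,2)='.' (+2 fires, +5 burnt)
Step 6: cell (2,2)='.' (+2 fires, +2 burnt)
Step 7: cell (2,2)='.' (+1 fires, +2 burnt)
Step 8: cell (2,2)='.' (+0 fires, +1 burnt)
  fire out at step 8

2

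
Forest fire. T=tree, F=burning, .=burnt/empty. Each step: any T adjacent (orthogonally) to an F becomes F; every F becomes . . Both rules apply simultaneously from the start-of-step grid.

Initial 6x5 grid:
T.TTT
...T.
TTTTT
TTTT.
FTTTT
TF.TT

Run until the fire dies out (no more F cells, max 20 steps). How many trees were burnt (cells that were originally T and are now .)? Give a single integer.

Step 1: +3 fires, +2 burnt (F count now 3)
Step 2: +3 fires, +3 burnt (F count now 3)
Step 3: +3 fires, +3 burnt (F count now 3)
Step 4: +4 fires, +3 burnt (F count now 4)
Step 5: +2 fires, +4 burnt (F count now 2)
Step 6: +2 fires, +2 burnt (F count now 2)
Step 7: +1 fires, +2 burnt (F count now 1)
Step 8: +2 fires, +1 burnt (F count now 2)
Step 9: +0 fires, +2 burnt (F count now 0)
Fire out after step 9
Initially T: 21, now '.': 29
Total burnt (originally-T cells now '.'): 20

Answer: 20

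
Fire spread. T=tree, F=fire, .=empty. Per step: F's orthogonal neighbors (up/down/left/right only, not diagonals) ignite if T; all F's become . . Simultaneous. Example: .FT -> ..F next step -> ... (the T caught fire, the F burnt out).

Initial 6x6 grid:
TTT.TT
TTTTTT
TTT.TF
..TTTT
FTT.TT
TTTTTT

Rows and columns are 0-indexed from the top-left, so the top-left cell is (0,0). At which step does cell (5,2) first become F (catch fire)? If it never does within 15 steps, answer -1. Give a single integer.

Step 1: cell (5,2)='T' (+5 fires, +2 burnt)
Step 2: cell (5,2)='T' (+6 fires, +5 burnt)
Step 3: cell (5,2)='F' (+7 fires, +6 burnt)
  -> target ignites at step 3
Step 4: cell (5,2)='.' (+4 fires, +7 burnt)
Step 5: cell (5,2)='.' (+3 fires, +4 burnt)
Step 6: cell (5,2)='.' (+3 fires, +3 burnt)
Step 7: cell (5,2)='.' (+1 fires, +3 burnt)
Step 8: cell (5,2)='.' (+0 fires, +1 burnt)
  fire out at step 8

3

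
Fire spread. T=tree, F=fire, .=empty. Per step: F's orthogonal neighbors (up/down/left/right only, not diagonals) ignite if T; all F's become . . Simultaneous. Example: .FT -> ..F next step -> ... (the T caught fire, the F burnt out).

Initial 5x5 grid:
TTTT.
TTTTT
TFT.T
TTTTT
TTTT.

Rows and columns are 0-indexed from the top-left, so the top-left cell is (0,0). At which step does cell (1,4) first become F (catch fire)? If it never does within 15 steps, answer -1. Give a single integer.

Step 1: cell (1,4)='T' (+4 fires, +1 burnt)
Step 2: cell (1,4)='T' (+6 fires, +4 burnt)
Step 3: cell (1,4)='T' (+6 fires, +6 burnt)
Step 4: cell (1,4)='F' (+4 fires, +6 burnt)
  -> target ignites at step 4
Step 5: cell (1,4)='.' (+1 fires, +4 burnt)
Step 6: cell (1,4)='.' (+0 fires, +1 burnt)
  fire out at step 6

4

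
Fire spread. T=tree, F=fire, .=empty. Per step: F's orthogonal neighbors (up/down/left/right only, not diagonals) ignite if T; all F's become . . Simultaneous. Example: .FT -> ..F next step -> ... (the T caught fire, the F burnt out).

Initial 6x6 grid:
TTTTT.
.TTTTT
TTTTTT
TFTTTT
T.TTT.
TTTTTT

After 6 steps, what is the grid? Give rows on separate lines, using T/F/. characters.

Step 1: 3 trees catch fire, 1 burn out
  TTTTT.
  .TTTTT
  TFTTTT
  F.FTTT
  T.TTT.
  TTTTTT
Step 2: 6 trees catch fire, 3 burn out
  TTTTT.
  .FTTTT
  F.FTTT
  ...FTT
  F.FTT.
  TTTTTT
Step 3: 7 trees catch fire, 6 burn out
  TFTTT.
  ..FTTT
  ...FTT
  ....FT
  ...FT.
  FTFTTT
Step 4: 8 trees catch fire, 7 burn out
  F.FTT.
  ...FTT
  ....FT
  .....F
  ....F.
  .F.FTT
Step 5: 4 trees catch fire, 8 burn out
  ...FT.
  ....FT
  .....F
  ......
  ......
  ....FT
Step 6: 3 trees catch fire, 4 burn out
  ....F.
  .....F
  ......
  ......
  ......
  .....F

....F.
.....F
......
......
......
.....F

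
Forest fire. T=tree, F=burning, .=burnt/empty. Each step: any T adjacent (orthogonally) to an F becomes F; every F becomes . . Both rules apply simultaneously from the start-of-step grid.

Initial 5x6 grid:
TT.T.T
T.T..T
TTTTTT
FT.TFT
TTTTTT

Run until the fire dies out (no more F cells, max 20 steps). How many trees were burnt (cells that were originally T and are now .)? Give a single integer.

Step 1: +7 fires, +2 burnt (F count now 7)
Step 2: +7 fires, +7 burnt (F count now 7)
Step 3: +4 fires, +7 burnt (F count now 4)
Step 4: +3 fires, +4 burnt (F count now 3)
Step 5: +0 fires, +3 burnt (F count now 0)
Fire out after step 5
Initially T: 22, now '.': 29
Total burnt (originally-T cells now '.'): 21

Answer: 21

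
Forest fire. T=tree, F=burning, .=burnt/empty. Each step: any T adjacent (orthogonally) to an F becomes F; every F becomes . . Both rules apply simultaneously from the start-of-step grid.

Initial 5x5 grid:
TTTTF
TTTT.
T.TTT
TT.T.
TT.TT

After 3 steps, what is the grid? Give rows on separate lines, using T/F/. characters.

Step 1: 1 trees catch fire, 1 burn out
  TTTF.
  TTTT.
  T.TTT
  TT.T.
  TT.TT
Step 2: 2 trees catch fire, 1 burn out
  TTF..
  TTTF.
  T.TTT
  TT.T.
  TT.TT
Step 3: 3 trees catch fire, 2 burn out
  TF...
  TTF..
  T.TFT
  TT.T.
  TT.TT

TF...
TTF..
T.TFT
TT.T.
TT.TT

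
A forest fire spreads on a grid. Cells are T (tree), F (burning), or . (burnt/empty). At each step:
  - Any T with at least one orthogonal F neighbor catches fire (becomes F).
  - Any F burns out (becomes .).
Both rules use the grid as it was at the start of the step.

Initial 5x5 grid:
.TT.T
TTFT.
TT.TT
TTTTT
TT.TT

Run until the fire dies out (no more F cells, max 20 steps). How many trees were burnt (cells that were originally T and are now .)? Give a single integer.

Answer: 18

Derivation:
Step 1: +3 fires, +1 burnt (F count now 3)
Step 2: +4 fires, +3 burnt (F count now 4)
Step 3: +4 fires, +4 burnt (F count now 4)
Step 4: +5 fires, +4 burnt (F count now 5)
Step 5: +2 fires, +5 burnt (F count now 2)
Step 6: +0 fires, +2 burnt (F count now 0)
Fire out after step 6
Initially T: 19, now '.': 24
Total burnt (originally-T cells now '.'): 18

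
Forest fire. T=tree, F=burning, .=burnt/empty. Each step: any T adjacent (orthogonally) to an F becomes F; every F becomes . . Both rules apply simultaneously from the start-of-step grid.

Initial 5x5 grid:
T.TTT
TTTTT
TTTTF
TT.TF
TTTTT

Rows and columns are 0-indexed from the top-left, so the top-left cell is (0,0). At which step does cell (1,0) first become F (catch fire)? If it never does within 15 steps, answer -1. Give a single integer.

Step 1: cell (1,0)='T' (+4 fires, +2 burnt)
Step 2: cell (1,0)='T' (+4 fires, +4 burnt)
Step 3: cell (1,0)='T' (+4 fires, +4 burnt)
Step 4: cell (1,0)='T' (+5 fires, +4 burnt)
Step 5: cell (1,0)='F' (+3 fires, +5 burnt)
  -> target ignites at step 5
Step 6: cell (1,0)='.' (+1 fires, +3 burnt)
Step 7: cell (1,0)='.' (+0 fires, +1 burnt)
  fire out at step 7

5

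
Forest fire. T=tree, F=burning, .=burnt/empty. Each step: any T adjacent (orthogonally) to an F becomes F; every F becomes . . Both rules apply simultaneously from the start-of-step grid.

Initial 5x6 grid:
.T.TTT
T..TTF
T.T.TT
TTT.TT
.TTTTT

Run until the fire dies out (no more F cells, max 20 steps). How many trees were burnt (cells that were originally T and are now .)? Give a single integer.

Step 1: +3 fires, +1 burnt (F count now 3)
Step 2: +4 fires, +3 burnt (F count now 4)
Step 3: +3 fires, +4 burnt (F count now 3)
Step 4: +1 fires, +3 burnt (F count now 1)
Step 5: +1 fires, +1 burnt (F count now 1)
Step 6: +1 fires, +1 burnt (F count now 1)
Step 7: +2 fires, +1 burnt (F count now 2)
Step 8: +2 fires, +2 burnt (F count now 2)
Step 9: +1 fires, +2 burnt (F count now 1)
Step 10: +1 fires, +1 burnt (F count now 1)
Step 11: +1 fires, +1 burnt (F count now 1)
Step 12: +0 fires, +1 burnt (F count now 0)
Fire out after step 12
Initially T: 21, now '.': 29
Total burnt (originally-T cells now '.'): 20

Answer: 20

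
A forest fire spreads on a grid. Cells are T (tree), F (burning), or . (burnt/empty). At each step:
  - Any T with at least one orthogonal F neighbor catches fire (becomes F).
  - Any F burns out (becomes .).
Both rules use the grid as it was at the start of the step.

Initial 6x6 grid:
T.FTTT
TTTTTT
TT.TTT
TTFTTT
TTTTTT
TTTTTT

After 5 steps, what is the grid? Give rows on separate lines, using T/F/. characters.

Step 1: 5 trees catch fire, 2 burn out
  T..FTT
  TTFTTT
  TT.TTT
  TF.FTT
  TTFTTT
  TTTTTT
Step 2: 10 trees catch fire, 5 burn out
  T...FT
  TF.FTT
  TF.FTT
  F...FT
  TF.FTT
  TTFTTT
Step 3: 10 trees catch fire, 10 burn out
  T....F
  F...FT
  F...FT
  .....F
  F...FT
  TF.FTT
Step 4: 6 trees catch fire, 10 burn out
  F.....
  .....F
  .....F
  ......
  .....F
  F...FT
Step 5: 1 trees catch fire, 6 burn out
  ......
  ......
  ......
  ......
  ......
  .....F

......
......
......
......
......
.....F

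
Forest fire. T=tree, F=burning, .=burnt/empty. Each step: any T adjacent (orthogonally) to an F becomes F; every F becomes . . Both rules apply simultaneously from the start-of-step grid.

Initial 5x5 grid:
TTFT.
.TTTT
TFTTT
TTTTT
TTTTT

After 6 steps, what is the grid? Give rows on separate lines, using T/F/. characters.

Step 1: 7 trees catch fire, 2 burn out
  TF.F.
  .FFTT
  F.FTT
  TFTTT
  TTTTT
Step 2: 6 trees catch fire, 7 burn out
  F....
  ...FT
  ...FT
  F.FTT
  TFTTT
Step 3: 5 trees catch fire, 6 burn out
  .....
  ....F
  ....F
  ...FT
  F.FTT
Step 4: 2 trees catch fire, 5 burn out
  .....
  .....
  .....
  ....F
  ...FT
Step 5: 1 trees catch fire, 2 burn out
  .....
  .....
  .....
  .....
  ....F
Step 6: 0 trees catch fire, 1 burn out
  .....
  .....
  .....
  .....
  .....

.....
.....
.....
.....
.....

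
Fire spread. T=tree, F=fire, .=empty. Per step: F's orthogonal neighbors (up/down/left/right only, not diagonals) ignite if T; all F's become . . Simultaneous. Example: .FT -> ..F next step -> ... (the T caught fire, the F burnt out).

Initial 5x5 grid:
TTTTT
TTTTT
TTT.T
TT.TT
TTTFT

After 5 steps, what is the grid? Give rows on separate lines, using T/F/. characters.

Step 1: 3 trees catch fire, 1 burn out
  TTTTT
  TTTTT
  TTT.T
  TT.FT
  TTF.F
Step 2: 2 trees catch fire, 3 burn out
  TTTTT
  TTTTT
  TTT.T
  TT..F
  TF...
Step 3: 3 trees catch fire, 2 burn out
  TTTTT
  TTTTT
  TTT.F
  TF...
  F....
Step 4: 3 trees catch fire, 3 burn out
  TTTTT
  TTTTF
  TFT..
  F....
  .....
Step 5: 5 trees catch fire, 3 burn out
  TTTTF
  TFTF.
  F.F..
  .....
  .....

TTTTF
TFTF.
F.F..
.....
.....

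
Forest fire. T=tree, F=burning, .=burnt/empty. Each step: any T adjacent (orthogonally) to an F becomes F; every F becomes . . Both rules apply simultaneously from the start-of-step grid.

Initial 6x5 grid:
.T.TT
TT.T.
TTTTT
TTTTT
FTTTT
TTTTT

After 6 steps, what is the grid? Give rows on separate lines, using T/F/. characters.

Step 1: 3 trees catch fire, 1 burn out
  .T.TT
  TT.T.
  TTTTT
  FTTTT
  .FTTT
  FTTTT
Step 2: 4 trees catch fire, 3 burn out
  .T.TT
  TT.T.
  FTTTT
  .FTTT
  ..FTT
  .FTTT
Step 3: 5 trees catch fire, 4 burn out
  .T.TT
  FT.T.
  .FTTT
  ..FTT
  ...FT
  ..FTT
Step 4: 5 trees catch fire, 5 burn out
  .T.TT
  .F.T.
  ..FTT
  ...FT
  ....F
  ...FT
Step 5: 4 trees catch fire, 5 burn out
  .F.TT
  ...T.
  ...FT
  ....F
  .....
  ....F
Step 6: 2 trees catch fire, 4 burn out
  ...TT
  ...F.
  ....F
  .....
  .....
  .....

...TT
...F.
....F
.....
.....
.....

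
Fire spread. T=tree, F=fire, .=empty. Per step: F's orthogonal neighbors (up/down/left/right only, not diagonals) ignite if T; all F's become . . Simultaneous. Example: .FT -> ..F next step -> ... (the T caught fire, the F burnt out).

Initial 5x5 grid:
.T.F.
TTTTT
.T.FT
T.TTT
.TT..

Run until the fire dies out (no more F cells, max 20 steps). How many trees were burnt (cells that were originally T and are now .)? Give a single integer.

Answer: 13

Derivation:
Step 1: +3 fires, +2 burnt (F count now 3)
Step 2: +4 fires, +3 burnt (F count now 4)
Step 3: +2 fires, +4 burnt (F count now 2)
Step 4: +4 fires, +2 burnt (F count now 4)
Step 5: +0 fires, +4 burnt (F count now 0)
Fire out after step 5
Initially T: 14, now '.': 24
Total burnt (originally-T cells now '.'): 13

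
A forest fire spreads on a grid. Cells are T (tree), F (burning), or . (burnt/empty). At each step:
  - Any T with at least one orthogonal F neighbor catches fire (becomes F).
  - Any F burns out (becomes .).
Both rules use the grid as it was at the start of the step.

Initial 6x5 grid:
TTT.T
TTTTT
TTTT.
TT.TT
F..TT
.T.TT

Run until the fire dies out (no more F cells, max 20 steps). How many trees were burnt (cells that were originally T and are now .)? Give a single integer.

Answer: 21

Derivation:
Step 1: +1 fires, +1 burnt (F count now 1)
Step 2: +2 fires, +1 burnt (F count now 2)
Step 3: +2 fires, +2 burnt (F count now 2)
Step 4: +3 fires, +2 burnt (F count now 3)
Step 5: +3 fires, +3 burnt (F count now 3)
Step 6: +3 fires, +3 burnt (F count now 3)
Step 7: +3 fires, +3 burnt (F count now 3)
Step 8: +3 fires, +3 burnt (F count now 3)
Step 9: +1 fires, +3 burnt (F count now 1)
Step 10: +0 fires, +1 burnt (F count now 0)
Fire out after step 10
Initially T: 22, now '.': 29
Total burnt (originally-T cells now '.'): 21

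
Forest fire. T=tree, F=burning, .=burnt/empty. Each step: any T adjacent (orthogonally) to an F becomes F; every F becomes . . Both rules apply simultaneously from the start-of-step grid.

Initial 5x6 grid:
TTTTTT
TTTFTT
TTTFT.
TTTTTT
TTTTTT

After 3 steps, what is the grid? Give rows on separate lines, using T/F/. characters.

Step 1: 6 trees catch fire, 2 burn out
  TTTFTT
  TTF.FT
  TTF.F.
  TTTFTT
  TTTTTT
Step 2: 8 trees catch fire, 6 burn out
  TTF.FT
  TF...F
  TF....
  TTF.FT
  TTTFTT
Step 3: 8 trees catch fire, 8 burn out
  TF...F
  F.....
  F.....
  TF...F
  TTF.FT

TF...F
F.....
F.....
TF...F
TTF.FT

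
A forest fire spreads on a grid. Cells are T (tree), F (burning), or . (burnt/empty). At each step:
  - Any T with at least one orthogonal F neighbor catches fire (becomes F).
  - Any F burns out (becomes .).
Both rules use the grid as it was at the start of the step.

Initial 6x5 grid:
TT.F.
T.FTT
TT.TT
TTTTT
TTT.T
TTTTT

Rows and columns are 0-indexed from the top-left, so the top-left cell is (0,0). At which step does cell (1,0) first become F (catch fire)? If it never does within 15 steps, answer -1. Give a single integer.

Step 1: cell (1,0)='T' (+1 fires, +2 burnt)
Step 2: cell (1,0)='T' (+2 fires, +1 burnt)
Step 3: cell (1,0)='T' (+2 fires, +2 burnt)
Step 4: cell (1,0)='T' (+2 fires, +2 burnt)
Step 5: cell (1,0)='T' (+3 fires, +2 burnt)
Step 6: cell (1,0)='T' (+5 fires, +3 burnt)
Step 7: cell (1,0)='T' (+4 fires, +5 burnt)
Step 8: cell (1,0)='F' (+2 fires, +4 burnt)
  -> target ignites at step 8
Step 9: cell (1,0)='.' (+1 fires, +2 burnt)
Step 10: cell (1,0)='.' (+1 fires, +1 burnt)
Step 11: cell (1,0)='.' (+0 fires, +1 burnt)
  fire out at step 11

8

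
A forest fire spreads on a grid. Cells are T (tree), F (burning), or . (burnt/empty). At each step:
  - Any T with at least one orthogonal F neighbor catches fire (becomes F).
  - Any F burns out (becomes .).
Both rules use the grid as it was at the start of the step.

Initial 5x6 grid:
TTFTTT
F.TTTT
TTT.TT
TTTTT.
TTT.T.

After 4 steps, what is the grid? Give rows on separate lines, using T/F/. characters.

Step 1: 5 trees catch fire, 2 burn out
  FF.FTT
  ..FTTT
  FTT.TT
  TTTTT.
  TTT.T.
Step 2: 5 trees catch fire, 5 burn out
  ....FT
  ...FTT
  .FF.TT
  FTTTT.
  TTT.T.
Step 3: 5 trees catch fire, 5 burn out
  .....F
  ....FT
  ....TT
  .FFTT.
  FTT.T.
Step 4: 5 trees catch fire, 5 burn out
  ......
  .....F
  ....FT
  ...FT.
  .FF.T.

......
.....F
....FT
...FT.
.FF.T.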